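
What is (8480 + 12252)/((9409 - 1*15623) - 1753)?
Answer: -20732/7967 ≈ -2.6022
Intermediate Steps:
(8480 + 12252)/((9409 - 1*15623) - 1753) = 20732/((9409 - 15623) - 1753) = 20732/(-6214 - 1753) = 20732/(-7967) = 20732*(-1/7967) = -20732/7967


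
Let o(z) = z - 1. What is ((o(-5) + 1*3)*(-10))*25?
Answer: 750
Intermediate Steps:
o(z) = -1 + z
((o(-5) + 1*3)*(-10))*25 = (((-1 - 5) + 1*3)*(-10))*25 = ((-6 + 3)*(-10))*25 = -3*(-10)*25 = 30*25 = 750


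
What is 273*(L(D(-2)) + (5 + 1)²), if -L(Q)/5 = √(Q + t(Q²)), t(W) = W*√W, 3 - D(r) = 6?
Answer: 9828 - 2730*√6 ≈ 3140.9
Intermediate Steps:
D(r) = -3 (D(r) = 3 - 1*6 = 3 - 6 = -3)
t(W) = W^(3/2)
L(Q) = -5*√(Q + (Q²)^(3/2))
273*(L(D(-2)) + (5 + 1)²) = 273*(-5*√(-3 + ((-3)²)^(3/2)) + (5 + 1)²) = 273*(-5*√(-3 + 9^(3/2)) + 6²) = 273*(-5*√(-3 + 27) + 36) = 273*(-10*√6 + 36) = 273*(36 - 10*√6) = 9828 - 2730*√6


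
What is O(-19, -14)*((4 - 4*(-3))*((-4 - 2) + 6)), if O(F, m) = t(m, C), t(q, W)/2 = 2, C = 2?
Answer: 0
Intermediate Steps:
t(q, W) = 4 (t(q, W) = 2*2 = 4)
O(F, m) = 4
O(-19, -14)*((4 - 4*(-3))*((-4 - 2) + 6)) = 4*((4 - 4*(-3))*((-4 - 2) + 6)) = 4*((4 + 12)*(-6 + 6)) = 4*(16*0) = 4*0 = 0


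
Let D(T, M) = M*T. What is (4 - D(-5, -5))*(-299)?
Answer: 6279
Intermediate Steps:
(4 - D(-5, -5))*(-299) = (4 - (-5)*(-5))*(-299) = (4 - 1*25)*(-299) = (4 - 25)*(-299) = -21*(-299) = 6279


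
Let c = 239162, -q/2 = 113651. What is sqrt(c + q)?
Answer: 2*sqrt(2965) ≈ 108.90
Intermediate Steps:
q = -227302 (q = -2*113651 = -227302)
sqrt(c + q) = sqrt(239162 - 227302) = sqrt(11860) = 2*sqrt(2965)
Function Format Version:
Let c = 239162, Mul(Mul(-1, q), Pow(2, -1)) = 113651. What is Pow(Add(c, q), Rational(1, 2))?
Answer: Mul(2, Pow(2965, Rational(1, 2))) ≈ 108.90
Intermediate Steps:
q = -227302 (q = Mul(-2, 113651) = -227302)
Pow(Add(c, q), Rational(1, 2)) = Pow(Add(239162, -227302), Rational(1, 2)) = Pow(11860, Rational(1, 2)) = Mul(2, Pow(2965, Rational(1, 2)))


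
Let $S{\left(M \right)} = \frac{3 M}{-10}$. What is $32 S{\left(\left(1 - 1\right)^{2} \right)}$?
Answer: $0$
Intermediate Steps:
$S{\left(M \right)} = - \frac{3 M}{10}$ ($S{\left(M \right)} = 3 M \left(- \frac{1}{10}\right) = - \frac{3 M}{10}$)
$32 S{\left(\left(1 - 1\right)^{2} \right)} = 32 \left(- \frac{3 \left(1 - 1\right)^{2}}{10}\right) = 32 \left(- \frac{3 \cdot 0^{2}}{10}\right) = 32 \left(\left(- \frac{3}{10}\right) 0\right) = 32 \cdot 0 = 0$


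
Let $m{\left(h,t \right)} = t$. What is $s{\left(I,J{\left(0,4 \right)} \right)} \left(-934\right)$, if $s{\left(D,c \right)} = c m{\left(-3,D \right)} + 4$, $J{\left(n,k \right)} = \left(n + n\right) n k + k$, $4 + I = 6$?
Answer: $-11208$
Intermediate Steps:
$I = 2$ ($I = -4 + 6 = 2$)
$J{\left(n,k \right)} = k + 2 k n^{2}$ ($J{\left(n,k \right)} = 2 n n k + k = 2 n^{2} k + k = 2 k n^{2} + k = k + 2 k n^{2}$)
$s{\left(D,c \right)} = 4 + D c$ ($s{\left(D,c \right)} = c D + 4 = D c + 4 = 4 + D c$)
$s{\left(I,J{\left(0,4 \right)} \right)} \left(-934\right) = \left(4 + 2 \cdot 4 \left(1 + 2 \cdot 0^{2}\right)\right) \left(-934\right) = \left(4 + 2 \cdot 4 \left(1 + 2 \cdot 0\right)\right) \left(-934\right) = \left(4 + 2 \cdot 4 \left(1 + 0\right)\right) \left(-934\right) = \left(4 + 2 \cdot 4 \cdot 1\right) \left(-934\right) = \left(4 + 2 \cdot 4\right) \left(-934\right) = \left(4 + 8\right) \left(-934\right) = 12 \left(-934\right) = -11208$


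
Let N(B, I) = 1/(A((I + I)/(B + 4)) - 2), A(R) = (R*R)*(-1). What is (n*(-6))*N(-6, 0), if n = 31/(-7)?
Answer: -93/7 ≈ -13.286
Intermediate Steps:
A(R) = -R² (A(R) = R²*(-1) = -R²)
n = -31/7 (n = 31*(-⅐) = -31/7 ≈ -4.4286)
N(B, I) = 1/(-2 - 4*I²/(4 + B)²) (N(B, I) = 1/(-((I + I)/(B + 4))² - 2) = 1/(-((2*I)/(4 + B))² - 2) = 1/(-(2*I/(4 + B))² - 2) = 1/(-4*I²/(4 + B)² - 2) = 1/(-2 - 4*I²/(4 + B)²))
(n*(-6))*N(-6, 0) = (-31/7*(-6))*(-(4 - 6)²/(2*(4 - 6)² + 4*0²)) = 186*(-1*(-2)²/(2*(-2)² + 4*0))/7 = 186*(-1*4/(2*4 + 0))/7 = 186*(-1*4/(8 + 0))/7 = 186*(-1*4/8)/7 = 186*(-1*4*⅛)/7 = (186/7)*(-½) = -93/7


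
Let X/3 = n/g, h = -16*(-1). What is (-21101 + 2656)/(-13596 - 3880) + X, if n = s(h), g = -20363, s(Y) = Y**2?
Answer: 21304351/20933164 ≈ 1.0177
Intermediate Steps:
h = 16
n = 256 (n = 16**2 = 256)
X = -768/20363 (X = 3*(256/(-20363)) = 3*(256*(-1/20363)) = 3*(-256/20363) = -768/20363 ≈ -0.037715)
(-21101 + 2656)/(-13596 - 3880) + X = (-21101 + 2656)/(-13596 - 3880) - 768/20363 = -18445/(-17476) - 768/20363 = -18445*(-1/17476) - 768/20363 = 1085/1028 - 768/20363 = 21304351/20933164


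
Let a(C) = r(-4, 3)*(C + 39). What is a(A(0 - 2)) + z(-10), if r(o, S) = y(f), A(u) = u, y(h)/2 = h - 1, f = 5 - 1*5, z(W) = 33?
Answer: -41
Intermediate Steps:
f = 0 (f = 5 - 5 = 0)
y(h) = -2 + 2*h (y(h) = 2*(h - 1) = 2*(-1 + h) = -2 + 2*h)
r(o, S) = -2 (r(o, S) = -2 + 2*0 = -2 + 0 = -2)
a(C) = -78 - 2*C (a(C) = -2*(C + 39) = -2*(39 + C) = -78 - 2*C)
a(A(0 - 2)) + z(-10) = (-78 - 2*(0 - 2)) + 33 = (-78 - 2*(-2)) + 33 = (-78 + 4) + 33 = -74 + 33 = -41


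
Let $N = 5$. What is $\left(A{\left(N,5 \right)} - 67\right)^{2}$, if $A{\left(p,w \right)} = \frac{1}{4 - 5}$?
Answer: $4624$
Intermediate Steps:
$A{\left(p,w \right)} = -1$ ($A{\left(p,w \right)} = \frac{1}{-1} = -1$)
$\left(A{\left(N,5 \right)} - 67\right)^{2} = \left(-1 - 67\right)^{2} = \left(-68\right)^{2} = 4624$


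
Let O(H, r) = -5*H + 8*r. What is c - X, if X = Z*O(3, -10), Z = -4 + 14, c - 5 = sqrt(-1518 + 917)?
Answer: 955 + I*sqrt(601) ≈ 955.0 + 24.515*I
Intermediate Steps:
c = 5 + I*sqrt(601) (c = 5 + sqrt(-1518 + 917) = 5 + sqrt(-601) = 5 + I*sqrt(601) ≈ 5.0 + 24.515*I)
Z = 10
X = -950 (X = 10*(-5*3 + 8*(-10)) = 10*(-15 - 80) = 10*(-95) = -950)
c - X = (5 + I*sqrt(601)) - 1*(-950) = (5 + I*sqrt(601)) + 950 = 955 + I*sqrt(601)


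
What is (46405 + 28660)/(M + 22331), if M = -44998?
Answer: -75065/22667 ≈ -3.3116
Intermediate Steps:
(46405 + 28660)/(M + 22331) = (46405 + 28660)/(-44998 + 22331) = 75065/(-22667) = 75065*(-1/22667) = -75065/22667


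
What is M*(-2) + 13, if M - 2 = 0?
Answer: 9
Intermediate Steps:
M = 2 (M = 2 + 0 = 2)
M*(-2) + 13 = 2*(-2) + 13 = -4 + 13 = 9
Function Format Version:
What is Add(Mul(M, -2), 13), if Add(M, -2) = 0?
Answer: 9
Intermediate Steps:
M = 2 (M = Add(2, 0) = 2)
Add(Mul(M, -2), 13) = Add(Mul(2, -2), 13) = Add(-4, 13) = 9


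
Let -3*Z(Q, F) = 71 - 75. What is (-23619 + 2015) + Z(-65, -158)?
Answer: -64808/3 ≈ -21603.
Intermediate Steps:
Z(Q, F) = 4/3 (Z(Q, F) = -(71 - 75)/3 = -⅓*(-4) = 4/3)
(-23619 + 2015) + Z(-65, -158) = (-23619 + 2015) + 4/3 = -21604 + 4/3 = -64808/3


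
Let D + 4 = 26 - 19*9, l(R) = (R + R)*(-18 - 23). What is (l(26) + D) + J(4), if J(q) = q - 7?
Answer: -2284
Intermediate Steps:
l(R) = -82*R (l(R) = (2*R)*(-41) = -82*R)
J(q) = -7 + q
D = -149 (D = -4 + (26 - 19*9) = -4 + (26 - 171) = -4 - 145 = -149)
(l(26) + D) + J(4) = (-82*26 - 149) + (-7 + 4) = (-2132 - 149) - 3 = -2281 - 3 = -2284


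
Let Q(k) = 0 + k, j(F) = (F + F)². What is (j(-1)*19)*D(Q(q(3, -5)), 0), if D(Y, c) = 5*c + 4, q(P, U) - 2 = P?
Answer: 304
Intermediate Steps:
q(P, U) = 2 + P
j(F) = 4*F² (j(F) = (2*F)² = 4*F²)
Q(k) = k
D(Y, c) = 4 + 5*c
(j(-1)*19)*D(Q(q(3, -5)), 0) = ((4*(-1)²)*19)*(4 + 5*0) = ((4*1)*19)*(4 + 0) = (4*19)*4 = 76*4 = 304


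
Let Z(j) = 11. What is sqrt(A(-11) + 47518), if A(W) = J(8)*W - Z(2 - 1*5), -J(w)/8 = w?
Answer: sqrt(48211) ≈ 219.57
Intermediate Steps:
J(w) = -8*w
A(W) = -11 - 64*W (A(W) = (-8*8)*W - 1*11 = -64*W - 11 = -11 - 64*W)
sqrt(A(-11) + 47518) = sqrt((-11 - 64*(-11)) + 47518) = sqrt((-11 + 704) + 47518) = sqrt(693 + 47518) = sqrt(48211)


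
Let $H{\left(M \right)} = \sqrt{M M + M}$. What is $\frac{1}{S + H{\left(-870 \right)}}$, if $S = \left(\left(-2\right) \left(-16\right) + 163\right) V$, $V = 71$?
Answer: $\frac{923}{12728533} - \frac{\sqrt{756030}}{190927995} \approx 6.796 \cdot 10^{-5}$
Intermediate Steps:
$H{\left(M \right)} = \sqrt{M + M^{2}}$ ($H{\left(M \right)} = \sqrt{M^{2} + M} = \sqrt{M + M^{2}}$)
$S = 13845$ ($S = \left(\left(-2\right) \left(-16\right) + 163\right) 71 = \left(32 + 163\right) 71 = 195 \cdot 71 = 13845$)
$\frac{1}{S + H{\left(-870 \right)}} = \frac{1}{13845 + \sqrt{- 870 \left(1 - 870\right)}} = \frac{1}{13845 + \sqrt{\left(-870\right) \left(-869\right)}} = \frac{1}{13845 + \sqrt{756030}}$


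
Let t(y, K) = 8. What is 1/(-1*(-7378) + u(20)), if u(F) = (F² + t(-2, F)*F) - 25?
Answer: 1/7913 ≈ 0.00012637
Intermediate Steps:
u(F) = -25 + F² + 8*F (u(F) = (F² + 8*F) - 25 = -25 + F² + 8*F)
1/(-1*(-7378) + u(20)) = 1/(-1*(-7378) + (-25 + 20² + 8*20)) = 1/(7378 + (-25 + 400 + 160)) = 1/(7378 + 535) = 1/7913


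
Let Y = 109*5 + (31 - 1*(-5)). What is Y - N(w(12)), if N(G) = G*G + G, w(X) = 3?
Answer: 569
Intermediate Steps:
N(G) = G + G**2 (N(G) = G**2 + G = G + G**2)
Y = 581 (Y = 545 + (31 + 5) = 545 + 36 = 581)
Y - N(w(12)) = 581 - 3*(1 + 3) = 581 - 3*4 = 581 - 1*12 = 581 - 12 = 569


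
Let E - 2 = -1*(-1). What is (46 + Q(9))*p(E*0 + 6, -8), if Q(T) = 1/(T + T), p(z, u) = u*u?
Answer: 26528/9 ≈ 2947.6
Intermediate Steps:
E = 3 (E = 2 - 1*(-1) = 2 + 1 = 3)
p(z, u) = u²
Q(T) = 1/(2*T)
(46 + Q(9))*p(E*0 + 6, -8) = (46 + (½)/9)*(-8)² = (46 + (½)*(⅑))*64 = (46 + 1/18)*64 = (829/18)*64 = 26528/9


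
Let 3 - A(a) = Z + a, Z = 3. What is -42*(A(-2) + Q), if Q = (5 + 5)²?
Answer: -4284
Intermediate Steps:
A(a) = -a (A(a) = 3 - (3 + a) = 3 + (-3 - a) = -a)
Q = 100 (Q = 10² = 100)
-42*(A(-2) + Q) = -42*(-1*(-2) + 100) = -42*(2 + 100) = -42*102 = -4284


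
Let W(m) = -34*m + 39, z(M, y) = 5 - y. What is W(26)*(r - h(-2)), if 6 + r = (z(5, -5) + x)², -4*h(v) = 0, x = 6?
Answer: -211250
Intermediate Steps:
h(v) = 0 (h(v) = -¼*0 = 0)
r = 250 (r = -6 + ((5 - 1*(-5)) + 6)² = -6 + ((5 + 5) + 6)² = -6 + (10 + 6)² = -6 + 16² = -6 + 256 = 250)
W(m) = 39 - 34*m
W(26)*(r - h(-2)) = (39 - 34*26)*(250 - 1*0) = (39 - 884)*(250 + 0) = -845*250 = -211250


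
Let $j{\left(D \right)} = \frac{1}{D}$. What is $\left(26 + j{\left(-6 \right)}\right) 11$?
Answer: $\frac{1705}{6} \approx 284.17$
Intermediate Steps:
$\left(26 + j{\left(-6 \right)}\right) 11 = \left(26 + \frac{1}{-6}\right) 11 = \left(26 - \frac{1}{6}\right) 11 = \frac{155}{6} \cdot 11 = \frac{1705}{6}$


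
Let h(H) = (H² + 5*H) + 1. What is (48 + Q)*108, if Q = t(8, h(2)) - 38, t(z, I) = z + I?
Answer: 3564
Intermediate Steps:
h(H) = 1 + H² + 5*H
t(z, I) = I + z
Q = -15 (Q = ((1 + 2² + 5*2) + 8) - 38 = ((1 + 4 + 10) + 8) - 38 = (15 + 8) - 38 = 23 - 38 = -15)
(48 + Q)*108 = (48 - 15)*108 = 33*108 = 3564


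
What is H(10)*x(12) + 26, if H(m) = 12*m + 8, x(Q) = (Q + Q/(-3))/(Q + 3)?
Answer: 1414/15 ≈ 94.267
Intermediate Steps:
x(Q) = 2*Q/(3*(3 + Q)) (x(Q) = (Q + Q*(-⅓))/(3 + Q) = (Q - Q/3)/(3 + Q) = (2*Q/3)/(3 + Q) = 2*Q/(3*(3 + Q)))
H(m) = 8 + 12*m
H(10)*x(12) + 26 = (8 + 12*10)*((⅔)*12/(3 + 12)) + 26 = (8 + 120)*((⅔)*12/15) + 26 = 128*((⅔)*12*(1/15)) + 26 = 128*(8/15) + 26 = 1024/15 + 26 = 1414/15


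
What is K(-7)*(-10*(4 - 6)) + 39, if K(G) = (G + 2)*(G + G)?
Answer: 1439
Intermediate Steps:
K(G) = 2*G*(2 + G) (K(G) = (2 + G)*(2*G) = 2*G*(2 + G))
K(-7)*(-10*(4 - 6)) + 39 = (2*(-7)*(2 - 7))*(-10*(4 - 6)) + 39 = (2*(-7)*(-5))*(-10*(-2)) + 39 = 70*20 + 39 = 1400 + 39 = 1439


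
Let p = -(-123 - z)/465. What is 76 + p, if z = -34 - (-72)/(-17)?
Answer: 602221/7905 ≈ 76.182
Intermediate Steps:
z = -650/17 (z = -34 - (-72)*(-1)/17 = -34 - 1*72/17 = -34 - 72/17 = -650/17 ≈ -38.235)
p = 1441/7905 (p = -(-123 - 1*(-650/17))/465 = -(-123 + 650/17)/465 = -(-1441)/(17*465) = -1*(-1441/7905) = 1441/7905 ≈ 0.18229)
76 + p = 76 + 1441/7905 = 602221/7905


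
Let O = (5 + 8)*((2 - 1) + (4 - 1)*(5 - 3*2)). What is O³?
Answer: -17576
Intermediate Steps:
O = -26 (O = 13*(1 + 3*(5 - 6)) = 13*(1 + 3*(-1)) = 13*(1 - 3) = 13*(-2) = -26)
O³ = (-26)³ = -17576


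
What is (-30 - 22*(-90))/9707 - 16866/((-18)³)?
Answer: 9727259/3145068 ≈ 3.0929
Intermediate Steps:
(-30 - 22*(-90))/9707 - 16866/((-18)³) = (-30 + 1980)*(1/9707) - 16866/(-5832) = 1950*(1/9707) - 16866*(-1/5832) = 1950/9707 + 937/324 = 9727259/3145068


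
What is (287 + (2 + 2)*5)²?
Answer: 94249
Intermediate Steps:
(287 + (2 + 2)*5)² = (287 + 4*5)² = (287 + 20)² = 307² = 94249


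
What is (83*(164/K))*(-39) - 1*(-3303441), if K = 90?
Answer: 49463137/15 ≈ 3.2975e+6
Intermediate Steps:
(83*(164/K))*(-39) - 1*(-3303441) = (83*(164/90))*(-39) - 1*(-3303441) = (83*(164*(1/90)))*(-39) + 3303441 = (83*(82/45))*(-39) + 3303441 = (6806/45)*(-39) + 3303441 = -88478/15 + 3303441 = 49463137/15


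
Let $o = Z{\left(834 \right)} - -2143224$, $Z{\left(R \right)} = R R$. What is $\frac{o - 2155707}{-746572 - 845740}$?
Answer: $- \frac{683073}{1592312} \approx -0.42898$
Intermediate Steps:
$Z{\left(R \right)} = R^{2}$
$o = 2838780$ ($o = 834^{2} - -2143224 = 695556 + 2143224 = 2838780$)
$\frac{o - 2155707}{-746572 - 845740} = \frac{2838780 - 2155707}{-746572 - 845740} = \frac{683073}{-1592312} = 683073 \left(- \frac{1}{1592312}\right) = - \frac{683073}{1592312}$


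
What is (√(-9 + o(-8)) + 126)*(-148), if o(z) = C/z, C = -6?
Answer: -18648 - 74*I*√33 ≈ -18648.0 - 425.1*I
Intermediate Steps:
o(z) = -6/z
(√(-9 + o(-8)) + 126)*(-148) = (√(-9 - 6/(-8)) + 126)*(-148) = (√(-9 - 6*(-⅛)) + 126)*(-148) = (√(-9 + ¾) + 126)*(-148) = (√(-33/4) + 126)*(-148) = (I*√33/2 + 126)*(-148) = (126 + I*√33/2)*(-148) = -18648 - 74*I*√33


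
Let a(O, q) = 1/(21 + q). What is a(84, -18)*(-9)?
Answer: -3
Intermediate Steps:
a(84, -18)*(-9) = -9/(21 - 18) = -9/3 = (1/3)*(-9) = -3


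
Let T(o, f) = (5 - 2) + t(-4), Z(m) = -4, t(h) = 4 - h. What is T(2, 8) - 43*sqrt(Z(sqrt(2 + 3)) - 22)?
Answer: 11 - 43*I*sqrt(26) ≈ 11.0 - 219.26*I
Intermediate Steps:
T(o, f) = 11 (T(o, f) = (5 - 2) + (4 - 1*(-4)) = 3 + (4 + 4) = 3 + 8 = 11)
T(2, 8) - 43*sqrt(Z(sqrt(2 + 3)) - 22) = 11 - 43*sqrt(-4 - 22) = 11 - 43*I*sqrt(26)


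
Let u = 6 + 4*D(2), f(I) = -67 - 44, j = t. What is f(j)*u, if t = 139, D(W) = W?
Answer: -1554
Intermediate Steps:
j = 139
f(I) = -111
u = 14 (u = 6 + 4*2 = 6 + 8 = 14)
f(j)*u = -111*14 = -1554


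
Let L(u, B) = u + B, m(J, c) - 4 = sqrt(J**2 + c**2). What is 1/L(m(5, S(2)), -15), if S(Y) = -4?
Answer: -11/80 - sqrt(41)/80 ≈ -0.21754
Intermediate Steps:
m(J, c) = 4 + sqrt(J**2 + c**2)
L(u, B) = B + u
1/L(m(5, S(2)), -15) = 1/(-15 + (4 + sqrt(5**2 + (-4)**2))) = 1/(-15 + (4 + sqrt(25 + 16))) = 1/(-15 + (4 + sqrt(41))) = 1/(-11 + sqrt(41))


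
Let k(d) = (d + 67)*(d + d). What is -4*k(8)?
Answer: -4800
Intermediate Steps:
k(d) = 2*d*(67 + d) (k(d) = (67 + d)*(2*d) = 2*d*(67 + d))
-4*k(8) = -8*8*(67 + 8) = -8*8*75 = -4*1200 = -4800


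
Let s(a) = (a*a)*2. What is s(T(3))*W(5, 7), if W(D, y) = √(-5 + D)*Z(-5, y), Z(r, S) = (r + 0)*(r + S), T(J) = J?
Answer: 0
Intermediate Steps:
s(a) = 2*a² (s(a) = a²*2 = 2*a²)
Z(r, S) = r*(S + r)
W(D, y) = √(-5 + D)*(25 - 5*y) (W(D, y) = √(-5 + D)*(-5*(y - 5)) = √(-5 + D)*(-5*(-5 + y)) = √(-5 + D)*(25 - 5*y))
s(T(3))*W(5, 7) = (2*3²)*(5*√(-5 + 5)*(5 - 1*7)) = (2*9)*(5*√0*(5 - 7)) = 18*(5*0*(-2)) = 18*0 = 0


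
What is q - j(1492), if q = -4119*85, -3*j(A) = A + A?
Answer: -1047361/3 ≈ -3.4912e+5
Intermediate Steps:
j(A) = -2*A/3 (j(A) = -(A + A)/3 = -2*A/3)
q = -350115
q - j(1492) = -350115 - (-2)*1492/3 = -350115 - 1*(-2984/3) = -350115 + 2984/3 = -1047361/3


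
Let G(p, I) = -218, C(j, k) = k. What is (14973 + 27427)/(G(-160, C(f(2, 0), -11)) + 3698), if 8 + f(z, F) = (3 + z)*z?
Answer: 1060/87 ≈ 12.184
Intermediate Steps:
f(z, F) = -8 + z*(3 + z) (f(z, F) = -8 + (3 + z)*z = -8 + z*(3 + z))
(14973 + 27427)/(G(-160, C(f(2, 0), -11)) + 3698) = (14973 + 27427)/(-218 + 3698) = 42400/3480 = 42400*(1/3480) = 1060/87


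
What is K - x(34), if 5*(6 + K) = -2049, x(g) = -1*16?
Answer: -1999/5 ≈ -399.80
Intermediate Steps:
x(g) = -16
K = -2079/5 (K = -6 + (⅕)*(-2049) = -6 - 2049/5 = -2079/5 ≈ -415.80)
K - x(34) = -2079/5 - 1*(-16) = -2079/5 + 16 = -1999/5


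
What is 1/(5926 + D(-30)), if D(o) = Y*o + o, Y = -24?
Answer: 1/6616 ≈ 0.00015115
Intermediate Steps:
D(o) = -23*o (D(o) = -24*o + o = -23*o)
1/(5926 + D(-30)) = 1/(5926 - 23*(-30)) = 1/(5926 + 690) = 1/6616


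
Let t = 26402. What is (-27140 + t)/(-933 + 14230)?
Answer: -738/13297 ≈ -0.055501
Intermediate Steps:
(-27140 + t)/(-933 + 14230) = (-27140 + 26402)/(-933 + 14230) = -738/13297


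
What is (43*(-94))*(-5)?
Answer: 20210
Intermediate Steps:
(43*(-94))*(-5) = -4042*(-5) = 20210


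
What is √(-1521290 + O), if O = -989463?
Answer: I*√2510753 ≈ 1584.5*I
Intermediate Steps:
√(-1521290 + O) = √(-1521290 - 989463) = √(-2510753) = I*√2510753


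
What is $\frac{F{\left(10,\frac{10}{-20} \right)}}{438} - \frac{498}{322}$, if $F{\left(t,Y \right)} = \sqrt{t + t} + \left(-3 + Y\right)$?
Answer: $- \frac{219251}{141036} + \frac{\sqrt{5}}{219} \approx -1.5444$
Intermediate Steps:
$F{\left(t,Y \right)} = -3 + Y + \sqrt{2} \sqrt{t}$ ($F{\left(t,Y \right)} = \sqrt{2 t} + \left(-3 + Y\right) = \sqrt{2} \sqrt{t} + \left(-3 + Y\right) = -3 + Y + \sqrt{2} \sqrt{t}$)
$\frac{F{\left(10,\frac{10}{-20} \right)}}{438} - \frac{498}{322} = \frac{-3 + \frac{10}{-20} + \sqrt{2} \sqrt{10}}{438} - \frac{498}{322} = \left(-3 + 10 \left(- \frac{1}{20}\right) + 2 \sqrt{5}\right) \frac{1}{438} - \frac{249}{161} = \left(-3 - \frac{1}{2} + 2 \sqrt{5}\right) \frac{1}{438} - \frac{249}{161} = \left(- \frac{7}{2} + 2 \sqrt{5}\right) \frac{1}{438} - \frac{249}{161} = \left(- \frac{7}{876} + \frac{\sqrt{5}}{219}\right) - \frac{249}{161} = - \frac{219251}{141036} + \frac{\sqrt{5}}{219}$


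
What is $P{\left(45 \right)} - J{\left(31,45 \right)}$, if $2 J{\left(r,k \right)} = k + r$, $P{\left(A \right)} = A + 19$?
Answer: $26$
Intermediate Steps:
$P{\left(A \right)} = 19 + A$
$J{\left(r,k \right)} = \frac{k}{2} + \frac{r}{2}$ ($J{\left(r,k \right)} = \frac{k + r}{2} = \frac{k}{2} + \frac{r}{2}$)
$P{\left(45 \right)} - J{\left(31,45 \right)} = \left(19 + 45\right) - \left(\frac{1}{2} \cdot 45 + \frac{1}{2} \cdot 31\right) = 64 - \left(\frac{45}{2} + \frac{31}{2}\right) = 64 - 38 = 26$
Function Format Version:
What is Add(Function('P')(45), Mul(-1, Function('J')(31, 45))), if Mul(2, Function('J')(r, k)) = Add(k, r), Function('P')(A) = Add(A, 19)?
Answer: 26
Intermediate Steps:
Function('P')(A) = Add(19, A)
Function('J')(r, k) = Add(Mul(Rational(1, 2), k), Mul(Rational(1, 2), r)) (Function('J')(r, k) = Mul(Rational(1, 2), Add(k, r)) = Add(Mul(Rational(1, 2), k), Mul(Rational(1, 2), r)))
Add(Function('P')(45), Mul(-1, Function('J')(31, 45))) = Add(Add(19, 45), Mul(-1, Add(Mul(Rational(1, 2), 45), Mul(Rational(1, 2), 31)))) = Add(64, Mul(-1, Add(Rational(45, 2), Rational(31, 2)))) = Add(64, Mul(-1, 38)) = Add(64, -38) = 26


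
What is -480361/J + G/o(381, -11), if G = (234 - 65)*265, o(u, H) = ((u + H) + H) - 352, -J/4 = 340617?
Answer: 61021491907/9537276 ≈ 6398.2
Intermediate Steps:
J = -1362468 (J = -4*340617 = -1362468)
o(u, H) = -352 + u + 2*H (o(u, H) = ((H + u) + H) - 352 = (u + 2*H) - 352 = -352 + u + 2*H)
G = 44785 (G = 169*265 = 44785)
-480361/J + G/o(381, -11) = -480361/(-1362468) + 44785/(-352 + 381 + 2*(-11)) = -480361*(-1/1362468) + 44785/(-352 + 381 - 22) = 480361/1362468 + 44785/7 = 61021491907/9537276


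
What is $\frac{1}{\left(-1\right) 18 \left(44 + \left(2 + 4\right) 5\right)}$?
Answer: $- \frac{1}{1332} \approx -0.00075075$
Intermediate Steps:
$\frac{1}{\left(-1\right) 18 \left(44 + \left(2 + 4\right) 5\right)} = \frac{1}{\left(-18\right) \left(44 + 6 \cdot 5\right)} = \frac{1}{\left(-18\right) \left(44 + 30\right)} = \frac{1}{\left(-18\right) 74} = \frac{1}{-1332} = - \frac{1}{1332}$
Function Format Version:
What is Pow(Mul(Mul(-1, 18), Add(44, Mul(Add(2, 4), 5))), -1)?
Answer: Rational(-1, 1332) ≈ -0.00075075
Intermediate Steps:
Pow(Mul(Mul(-1, 18), Add(44, Mul(Add(2, 4), 5))), -1) = Pow(Mul(-18, Add(44, Mul(6, 5))), -1) = Pow(Mul(-18, Add(44, 30)), -1) = Pow(Mul(-18, 74), -1) = Pow(-1332, -1) = Rational(-1, 1332)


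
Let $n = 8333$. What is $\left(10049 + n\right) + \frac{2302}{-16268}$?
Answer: $\frac{149518037}{8134} \approx 18382.0$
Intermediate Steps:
$\left(10049 + n\right) + \frac{2302}{-16268} = \left(10049 + 8333\right) + \frac{2302}{-16268} = 18382 + 2302 \left(- \frac{1}{16268}\right) = 18382 - \frac{1151}{8134} = \frac{149518037}{8134}$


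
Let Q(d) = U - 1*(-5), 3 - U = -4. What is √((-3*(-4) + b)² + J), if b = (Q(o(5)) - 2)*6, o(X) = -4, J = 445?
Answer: √5629 ≈ 75.027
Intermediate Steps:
U = 7 (U = 3 - 1*(-4) = 3 + 4 = 7)
Q(d) = 12 (Q(d) = 7 - 1*(-5) = 7 + 5 = 12)
b = 60 (b = (12 - 2)*6 = 10*6 = 60)
√((-3*(-4) + b)² + J) = √((-3*(-4) + 60)² + 445) = √((12 + 60)² + 445) = √(72² + 445) = √(5184 + 445) = √5629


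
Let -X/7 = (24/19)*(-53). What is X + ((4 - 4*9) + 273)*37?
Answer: 178327/19 ≈ 9385.6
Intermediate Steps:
X = 8904/19 (X = -7*24/19*(-53) = -7*24*(1/19)*(-53) = -168*(-53)/19 = -7*(-1272/19) = 8904/19 ≈ 468.63)
X + ((4 - 4*9) + 273)*37 = 8904/19 + ((4 - 4*9) + 273)*37 = 8904/19 + ((4 - 36) + 273)*37 = 8904/19 + (-32 + 273)*37 = 8904/19 + 241*37 = 8904/19 + 8917 = 178327/19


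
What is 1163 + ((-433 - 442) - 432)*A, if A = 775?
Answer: -1011762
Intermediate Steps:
1163 + ((-433 - 442) - 432)*A = 1163 + ((-433 - 442) - 432)*775 = 1163 + (-875 - 432)*775 = 1163 - 1307*775 = 1163 - 1012925 = -1011762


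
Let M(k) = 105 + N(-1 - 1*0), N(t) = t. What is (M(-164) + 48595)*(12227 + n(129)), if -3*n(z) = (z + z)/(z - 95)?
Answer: 10120431384/17 ≈ 5.9532e+8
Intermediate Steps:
n(z) = -2*z/(3*(-95 + z)) (n(z) = -(z + z)/(3*(z - 95)) = -2*z/(3*(-95 + z)))
M(k) = 104 (M(k) = 105 + (-1 - 1*0) = 105 + (-1 + 0) = 105 - 1 = 104)
(M(-164) + 48595)*(12227 + n(129)) = (104 + 48595)*(12227 - 2*129/(-285 + 3*129)) = 48699*(12227 - 2*129/(-285 + 387)) = 48699*(12227 - 2*129/102) = 48699*(12227 - 2*129*1/102) = 48699*(12227 - 43/17) = 48699*(207816/17) = 10120431384/17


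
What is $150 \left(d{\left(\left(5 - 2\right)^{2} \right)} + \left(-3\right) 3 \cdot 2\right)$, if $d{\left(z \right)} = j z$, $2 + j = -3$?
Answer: $-9450$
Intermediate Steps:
$j = -5$ ($j = -2 - 3 = -5$)
$d{\left(z \right)} = - 5 z$
$150 \left(d{\left(\left(5 - 2\right)^{2} \right)} + \left(-3\right) 3 \cdot 2\right) = 150 \left(- 5 \left(5 - 2\right)^{2} + \left(-3\right) 3 \cdot 2\right) = 150 \left(- 5 \cdot 3^{2} - 18\right) = 150 \left(\left(-5\right) 9 - 18\right) = 150 \left(-45 - 18\right) = 150 \left(-63\right) = -9450$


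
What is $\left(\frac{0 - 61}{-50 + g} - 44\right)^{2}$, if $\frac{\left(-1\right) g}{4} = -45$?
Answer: $\frac{33419961}{16900} \approx 1977.5$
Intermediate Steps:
$g = 180$ ($g = \left(-4\right) \left(-45\right) = 180$)
$\left(\frac{0 - 61}{-50 + g} - 44\right)^{2} = \left(\frac{0 - 61}{-50 + 180} - 44\right)^{2} = \left(- \frac{61}{130} - 44\right)^{2} = \left(- \frac{5781}{130}\right)^{2} = \frac{33419961}{16900}$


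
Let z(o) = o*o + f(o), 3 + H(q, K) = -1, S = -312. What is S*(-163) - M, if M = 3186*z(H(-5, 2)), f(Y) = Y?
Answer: 12624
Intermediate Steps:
H(q, K) = -4 (H(q, K) = -3 - 1 = -4)
z(o) = o + o² (z(o) = o*o + o = o² + o = o + o²)
M = 38232 (M = 3186*(-4*(1 - 4)) = 3186*(-4*(-3)) = 3186*12 = 38232)
S*(-163) - M = -312*(-163) - 1*38232 = 50856 - 38232 = 12624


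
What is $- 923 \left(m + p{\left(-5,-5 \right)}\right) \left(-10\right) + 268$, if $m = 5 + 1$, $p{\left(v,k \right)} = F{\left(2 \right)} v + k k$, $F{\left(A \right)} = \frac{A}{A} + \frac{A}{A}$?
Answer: $194098$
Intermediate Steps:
$F{\left(A \right)} = 2$ ($F{\left(A \right)} = 1 + 1 = 2$)
$p{\left(v,k \right)} = k^{2} + 2 v$ ($p{\left(v,k \right)} = 2 v + k k = 2 v + k^{2} = k^{2} + 2 v$)
$m = 6$
$- 923 \left(m + p{\left(-5,-5 \right)}\right) \left(-10\right) + 268 = - 923 \left(6 + \left(\left(-5\right)^{2} + 2 \left(-5\right)\right)\right) \left(-10\right) + 268 = - 923 \left(6 + \left(25 - 10\right)\right) \left(-10\right) + 268 = - 923 \left(6 + 15\right) \left(-10\right) + 268 = - 923 \cdot 21 \left(-10\right) + 268 = \left(-923\right) \left(-210\right) + 268 = 193830 + 268 = 194098$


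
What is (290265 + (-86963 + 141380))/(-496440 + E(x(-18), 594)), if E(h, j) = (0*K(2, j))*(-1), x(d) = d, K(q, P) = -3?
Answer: -19149/27580 ≈ -0.69431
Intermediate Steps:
E(h, j) = 0 (E(h, j) = (0*(-3))*(-1) = 0*(-1) = 0)
(290265 + (-86963 + 141380))/(-496440 + E(x(-18), 594)) = (290265 + (-86963 + 141380))/(-496440 + 0) = (290265 + 54417)/(-496440) = 344682*(-1/496440) = -19149/27580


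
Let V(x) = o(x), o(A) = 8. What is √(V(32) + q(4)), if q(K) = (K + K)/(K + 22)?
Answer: 6*√39/13 ≈ 2.8823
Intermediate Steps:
q(K) = 2*K/(22 + K) (q(K) = (2*K)/(22 + K) = 2*K/(22 + K))
V(x) = 8
√(V(32) + q(4)) = √(8 + 2*4/(22 + 4)) = √(8 + 2*4/26) = √(8 + 2*4*(1/26)) = √(8 + 4/13) = √(108/13) = 6*√39/13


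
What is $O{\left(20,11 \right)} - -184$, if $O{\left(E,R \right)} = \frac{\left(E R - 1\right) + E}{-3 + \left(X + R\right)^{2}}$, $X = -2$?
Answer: $\frac{14591}{78} \approx 187.06$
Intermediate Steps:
$O{\left(E,R \right)} = \frac{-1 + E + E R}{-3 + \left(-2 + R\right)^{2}}$ ($O{\left(E,R \right)} = \frac{\left(E R - 1\right) + E}{-3 + \left(-2 + R\right)^{2}} = \frac{\left(-1 + E R\right) + E}{-3 + \left(-2 + R\right)^{2}} = \frac{-1 + E + E R}{-3 + \left(-2 + R\right)^{2}}$)
$O{\left(20,11 \right)} - -184 = \frac{-1 + 20 + 20 \cdot 11}{-3 + \left(-2 + 11\right)^{2}} - -184 = \frac{-1 + 20 + 220}{-3 + 9^{2}} + 184 = \frac{1}{-3 + 81} \cdot 239 + 184 = \frac{1}{78} \cdot 239 + 184 = \frac{239}{78} + 184 = \frac{14591}{78}$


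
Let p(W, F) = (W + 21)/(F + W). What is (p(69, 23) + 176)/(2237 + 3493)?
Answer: 8141/263580 ≈ 0.030886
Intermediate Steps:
p(W, F) = (21 + W)/(F + W)
(p(69, 23) + 176)/(2237 + 3493) = ((21 + 69)/(23 + 69) + 176)/(2237 + 3493) = (90/92 + 176)/5730 = ((1/92)*90 + 176)*(1/5730) = (45/46 + 176)*(1/5730) = (8141/46)*(1/5730) = 8141/263580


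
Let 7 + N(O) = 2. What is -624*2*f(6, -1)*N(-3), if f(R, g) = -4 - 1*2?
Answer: -37440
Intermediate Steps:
N(O) = -5 (N(O) = -7 + 2 = -5)
f(R, g) = -6 (f(R, g) = -4 - 2 = -6)
-624*2*f(6, -1)*N(-3) = -624*2*(-6)*(-5) = -(-7488)*(-5) = -624*60 = -37440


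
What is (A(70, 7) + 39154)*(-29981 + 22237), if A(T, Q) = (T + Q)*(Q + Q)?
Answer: -311556608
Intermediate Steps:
A(T, Q) = 2*Q*(Q + T) (A(T, Q) = (Q + T)*(2*Q) = 2*Q*(Q + T))
(A(70, 7) + 39154)*(-29981 + 22237) = (2*7*(7 + 70) + 39154)*(-29981 + 22237) = (2*7*77 + 39154)*(-7744) = (1078 + 39154)*(-7744) = 40232*(-7744) = -311556608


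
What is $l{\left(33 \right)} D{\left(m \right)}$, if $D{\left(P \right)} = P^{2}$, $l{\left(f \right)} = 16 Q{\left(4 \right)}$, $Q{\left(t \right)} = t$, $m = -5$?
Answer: $1600$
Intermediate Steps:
$l{\left(f \right)} = 64$ ($l{\left(f \right)} = 16 \cdot 4 = 64$)
$l{\left(33 \right)} D{\left(m \right)} = 64 \left(-5\right)^{2} = 64 \cdot 25 = 1600$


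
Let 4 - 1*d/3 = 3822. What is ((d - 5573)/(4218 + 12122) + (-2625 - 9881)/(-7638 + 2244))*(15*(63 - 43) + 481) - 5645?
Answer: -204836423119/44068980 ≈ -4648.1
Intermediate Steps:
d = -11454 (d = 12 - 3*3822 = 12 - 11466 = -11454)
((d - 5573)/(4218 + 12122) + (-2625 - 9881)/(-7638 + 2244))*(15*(63 - 43) + 481) - 5645 = ((-11454 - 5573)/(4218 + 12122) + (-2625 - 9881)/(-7638 + 2244))*(15*(63 - 43) + 481) - 5645 = (-17027/16340 - 12506/(-5394))*(15*20 + 481) - 5645 = (-17027*1/16340 - 12506*(-1/5394))*(300 + 481) - 5645 = (-17027/16340 + 6253/2697)*781 - 5645 = (56252201/44068980)*781 - 5645 = 43932968981/44068980 - 5645 = -204836423119/44068980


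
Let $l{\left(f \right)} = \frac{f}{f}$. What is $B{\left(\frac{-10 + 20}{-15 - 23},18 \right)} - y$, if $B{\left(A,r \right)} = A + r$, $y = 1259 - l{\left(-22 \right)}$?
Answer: $- \frac{23565}{19} \approx -1240.3$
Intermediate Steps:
$l{\left(f \right)} = 1$
$y = 1258$ ($y = 1259 - 1 = 1258$)
$B{\left(\frac{-10 + 20}{-15 - 23},18 \right)} - y = \left(\frac{-10 + 20}{-15 - 23} + 18\right) - 1258 = \left(\frac{10}{-38} + 18\right) - 1258 = \left(10 \left(- \frac{1}{38}\right) + 18\right) - 1258 = \left(- \frac{5}{19} + 18\right) - 1258 = \frac{337}{19} - 1258 = - \frac{23565}{19}$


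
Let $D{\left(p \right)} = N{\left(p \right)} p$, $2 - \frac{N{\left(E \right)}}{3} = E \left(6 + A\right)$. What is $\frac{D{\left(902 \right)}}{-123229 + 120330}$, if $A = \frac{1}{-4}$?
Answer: $\frac{14029257}{2899} \approx 4839.3$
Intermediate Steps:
$A = - \frac{1}{4} \approx -0.25$
$N{\left(E \right)} = 6 - \frac{69 E}{4}$ ($N{\left(E \right)} = 6 - 3 E \left(6 - \frac{1}{4}\right) = 6 - 3 E \frac{23}{4} = 6 - 3 \frac{23 E}{4} = 6 - \frac{69 E}{4}$)
$D{\left(p \right)} = p \left(6 - \frac{69 p}{4}\right)$ ($D{\left(p \right)} = \left(6 - \frac{69 p}{4}\right) p = p \left(6 - \frac{69 p}{4}\right)$)
$\frac{D{\left(902 \right)}}{-123229 + 120330} = \frac{\frac{3}{4} \cdot 902 \left(8 - 20746\right)}{-123229 + 120330} = \frac{\frac{3}{4} \cdot 902 \left(8 - 20746\right)}{-2899} = \frac{3}{4} \cdot 902 \left(-20738\right) \left(- \frac{1}{2899}\right) = \left(-14029257\right) \left(- \frac{1}{2899}\right) = \frac{14029257}{2899}$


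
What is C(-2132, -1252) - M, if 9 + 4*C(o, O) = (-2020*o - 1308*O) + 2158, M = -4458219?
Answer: 23779281/4 ≈ 5.9448e+6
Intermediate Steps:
C(o, O) = 2149/4 - 505*o - 327*O (C(o, O) = -9/4 + ((-2020*o - 1308*O) + 2158)/4 = -9/4 + (2158 - 2020*o - 1308*O)/4 = -9/4 + (1079/2 - 505*o - 327*O) = 2149/4 - 505*o - 327*O)
C(-2132, -1252) - M = (2149/4 - 505*(-2132) - 327*(-1252)) - 1*(-4458219) = (2149/4 + 1076660 + 409404) + 4458219 = 5946405/4 + 4458219 = 23779281/4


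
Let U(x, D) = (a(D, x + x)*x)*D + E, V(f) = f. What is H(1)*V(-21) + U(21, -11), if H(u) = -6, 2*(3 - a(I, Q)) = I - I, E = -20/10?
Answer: -569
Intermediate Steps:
E = -2 (E = -20*1/10 = -2)
a(I, Q) = 3 (a(I, Q) = 3 - (I - I)/2 = 3 - 1/2*0 = 3 + 0 = 3)
U(x, D) = -2 + 3*D*x (U(x, D) = (3*x)*D - 2 = 3*D*x - 2 = -2 + 3*D*x)
H(1)*V(-21) + U(21, -11) = -6*(-21) + (-2 + 3*(-11)*21) = 126 + (-2 - 693) = 126 - 695 = -569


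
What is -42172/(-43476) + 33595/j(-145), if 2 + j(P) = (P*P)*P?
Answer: 10592176802/11045175621 ≈ 0.95899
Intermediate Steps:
j(P) = -2 + P³ (j(P) = -2 + (P*P)*P = -2 + P²*P = -2 + P³)
-42172/(-43476) + 33595/j(-145) = -42172/(-43476) + 33595/(-2 + (-145)³) = -42172*(-1/43476) + 33595/(-2 - 3048625) = 10543/10869 + 33595/(-3048627) = 10543/10869 + 33595*(-1/3048627) = 10543/10869 - 33595/3048627 = 10592176802/11045175621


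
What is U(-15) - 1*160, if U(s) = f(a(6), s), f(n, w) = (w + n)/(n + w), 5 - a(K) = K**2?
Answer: -159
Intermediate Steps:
a(K) = 5 - K**2
f(n, w) = 1 (f(n, w) = (n + w)/(n + w) = 1)
U(s) = 1
U(-15) - 1*160 = 1 - 1*160 = 1 - 160 = -159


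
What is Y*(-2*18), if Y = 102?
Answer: -3672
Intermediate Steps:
Y*(-2*18) = 102*(-2*18) = 102*(-36) = -3672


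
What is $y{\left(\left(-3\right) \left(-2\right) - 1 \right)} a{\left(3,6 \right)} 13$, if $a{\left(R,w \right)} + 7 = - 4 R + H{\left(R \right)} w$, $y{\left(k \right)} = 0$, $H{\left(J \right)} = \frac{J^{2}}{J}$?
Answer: $0$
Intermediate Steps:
$H{\left(J \right)} = J$
$a{\left(R,w \right)} = -7 - 4 R + R w$ ($a{\left(R,w \right)} = -7 + \left(- 4 R + R w\right) = -7 - 4 R + R w$)
$y{\left(\left(-3\right) \left(-2\right) - 1 \right)} a{\left(3,6 \right)} 13 = 0 \left(-7 - 12 + 3 \cdot 6\right) 13 = 0 \left(-7 - 12 + 18\right) 13 = 0 \left(-1\right) 13 = 0 \cdot 13 = 0$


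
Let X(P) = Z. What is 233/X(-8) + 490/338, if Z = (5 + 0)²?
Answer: 45502/4225 ≈ 10.770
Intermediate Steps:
Z = 25 (Z = 5² = 25)
X(P) = 25
233/X(-8) + 490/338 = 233/25 + 490/338 = 233*(1/25) + 490*(1/338) = 233/25 + 245/169 = 45502/4225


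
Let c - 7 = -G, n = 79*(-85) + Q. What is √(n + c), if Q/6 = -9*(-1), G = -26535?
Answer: 141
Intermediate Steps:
Q = 54 (Q = 6*(-9*(-1)) = 6*9 = 54)
n = -6661 (n = 79*(-85) + 54 = -6715 + 54 = -6661)
c = 26542 (c = 7 - 1*(-26535) = 7 + 26535 = 26542)
√(n + c) = √(-6661 + 26542) = √19881 = 141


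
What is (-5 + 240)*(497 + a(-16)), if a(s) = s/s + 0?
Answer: 117030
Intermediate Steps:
a(s) = 1 (a(s) = 1 + 0 = 1)
(-5 + 240)*(497 + a(-16)) = (-5 + 240)*(497 + 1) = 235*498 = 117030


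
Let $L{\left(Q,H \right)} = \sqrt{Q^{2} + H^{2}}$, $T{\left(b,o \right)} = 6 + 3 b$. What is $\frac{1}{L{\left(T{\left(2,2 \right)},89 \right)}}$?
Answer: $\frac{\sqrt{8065}}{8065} \approx 0.011135$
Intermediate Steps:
$L{\left(Q,H \right)} = \sqrt{H^{2} + Q^{2}}$
$\frac{1}{L{\left(T{\left(2,2 \right)},89 \right)}} = \frac{1}{\sqrt{89^{2} + \left(6 + 3 \cdot 2\right)^{2}}} = \frac{1}{\sqrt{7921 + \left(6 + 6\right)^{2}}} = \frac{1}{\sqrt{7921 + 12^{2}}} = \frac{1}{\sqrt{7921 + 144}} = \frac{1}{\sqrt{8065}} = \frac{\sqrt{8065}}{8065}$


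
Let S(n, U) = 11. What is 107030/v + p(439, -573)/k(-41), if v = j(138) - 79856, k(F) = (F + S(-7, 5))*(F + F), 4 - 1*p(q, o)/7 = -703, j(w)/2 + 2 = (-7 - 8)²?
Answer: 1441181/2170540 ≈ 0.66397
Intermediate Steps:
j(w) = 446 (j(w) = -4 + 2*(-7 - 8)² = -4 + 2*(-15)² = -4 + 2*225 = -4 + 450 = 446)
p(q, o) = 4949 (p(q, o) = 28 - 7*(-703) = 28 + 4921 = 4949)
k(F) = 2*F*(11 + F) (k(F) = (F + 11)*(F + F) = (11 + F)*(2*F) = 2*F*(11 + F))
v = -79410 (v = 446 - 79856 = -79410)
107030/v + p(439, -573)/k(-41) = 107030/(-79410) + 4949/((2*(-41)*(11 - 41))) = 107030*(-1/79410) + 4949/((2*(-41)*(-30))) = -10703/7941 + 4949/2460 = 1441181/2170540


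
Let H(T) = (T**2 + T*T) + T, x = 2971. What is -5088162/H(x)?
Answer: -1696054/5885551 ≈ -0.28817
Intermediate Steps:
H(T) = T + 2*T**2 (H(T) = (T**2 + T**2) + T = 2*T**2 + T = T + 2*T**2)
-5088162/H(x) = -5088162*1/(2971*(1 + 2*2971)) = -5088162*1/(2971*(1 + 5942)) = -5088162/(2971*5943) = -5088162/17656653 = -5088162*1/17656653 = -1696054/5885551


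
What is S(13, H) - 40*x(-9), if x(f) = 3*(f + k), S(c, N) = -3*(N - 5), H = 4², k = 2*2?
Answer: 567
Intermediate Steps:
k = 4
H = 16
S(c, N) = 15 - 3*N (S(c, N) = -3*(-5 + N) = 15 - 3*N)
x(f) = 12 + 3*f (x(f) = 3*(f + 4) = 3*(4 + f) = 12 + 3*f)
S(13, H) - 40*x(-9) = (15 - 3*16) - 40*(12 + 3*(-9)) = (15 - 48) - 40*(12 - 27) = -33 - 40*(-15) = -33 + 600 = 567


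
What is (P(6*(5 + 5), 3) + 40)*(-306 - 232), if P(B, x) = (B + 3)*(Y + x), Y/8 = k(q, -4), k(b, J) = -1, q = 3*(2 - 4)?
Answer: 147950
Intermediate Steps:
q = -6 (q = 3*(-2) = -6)
Y = -8 (Y = 8*(-1) = -8)
P(B, x) = (-8 + x)*(3 + B) (P(B, x) = (B + 3)*(-8 + x) = (3 + B)*(-8 + x) = (-8 + x)*(3 + B))
(P(6*(5 + 5), 3) + 40)*(-306 - 232) = ((-24 - 48*(5 + 5) + 3*3 + (6*(5 + 5))*3) + 40)*(-306 - 232) = ((-24 - 48*10 + 9 + (6*10)*3) + 40)*(-538) = ((-24 - 8*60 + 9 + 60*3) + 40)*(-538) = ((-24 - 480 + 9 + 180) + 40)*(-538) = (-315 + 40)*(-538) = -275*(-538) = 147950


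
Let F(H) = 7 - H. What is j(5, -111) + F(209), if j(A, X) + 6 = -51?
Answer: -259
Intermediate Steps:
j(A, X) = -57 (j(A, X) = -6 - 51 = -57)
j(5, -111) + F(209) = -57 + (7 - 1*209) = -57 + (7 - 209) = -57 - 202 = -259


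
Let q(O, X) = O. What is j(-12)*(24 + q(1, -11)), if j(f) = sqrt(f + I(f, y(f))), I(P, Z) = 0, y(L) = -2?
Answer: 50*I*sqrt(3) ≈ 86.603*I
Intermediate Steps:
j(f) = sqrt(f) (j(f) = sqrt(f + 0) = sqrt(f))
j(-12)*(24 + q(1, -11)) = sqrt(-12)*(24 + 1) = (2*I*sqrt(3))*25 = 50*I*sqrt(3)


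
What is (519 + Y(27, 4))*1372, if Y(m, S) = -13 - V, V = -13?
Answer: 712068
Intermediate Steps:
Y(m, S) = 0 (Y(m, S) = -13 - 1*(-13) = -13 + 13 = 0)
(519 + Y(27, 4))*1372 = (519 + 0)*1372 = 519*1372 = 712068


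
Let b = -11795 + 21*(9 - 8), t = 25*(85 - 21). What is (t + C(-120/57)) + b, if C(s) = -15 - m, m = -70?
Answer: -10119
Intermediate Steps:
t = 1600 (t = 25*64 = 1600)
C(s) = 55 (C(s) = -15 - 1*(-70) = -15 + 70 = 55)
b = -11774 (b = -11795 + 21*1 = -11795 + 21 = -11774)
(t + C(-120/57)) + b = (1600 + 55) - 11774 = 1655 - 11774 = -10119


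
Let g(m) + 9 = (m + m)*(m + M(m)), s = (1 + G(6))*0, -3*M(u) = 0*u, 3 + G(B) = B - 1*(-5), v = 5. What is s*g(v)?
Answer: 0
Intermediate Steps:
G(B) = 2 + B (G(B) = -3 + (B - 1*(-5)) = -3 + (B + 5) = -3 + (5 + B) = 2 + B)
M(u) = 0 (M(u) = -0*u = -⅓*0 = 0)
s = 0 (s = (1 + (2 + 6))*0 = (1 + 8)*0 = 9*0 = 0)
g(m) = -9 + 2*m² (g(m) = -9 + (m + m)*(m + 0) = -9 + (2*m)*m = -9 + 2*m²)
s*g(v) = 0*(-9 + 2*5²) = 0*(-9 + 2*25) = 0*(-9 + 50) = 0*41 = 0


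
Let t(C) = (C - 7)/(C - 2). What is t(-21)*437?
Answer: 532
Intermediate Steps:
t(C) = (-7 + C)/(-2 + C)
t(-21)*437 = ((-7 - 21)/(-2 - 21))*437 = (-28/(-23))*437 = -1/23*(-28)*437 = (28/23)*437 = 532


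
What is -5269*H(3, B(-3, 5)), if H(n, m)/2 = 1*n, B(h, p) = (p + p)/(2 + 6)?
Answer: -31614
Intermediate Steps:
B(h, p) = p/4 (B(h, p) = (2*p)/8 = (2*p)*(1/8) = p/4)
H(n, m) = 2*n (H(n, m) = 2*(1*n) = 2*n)
-5269*H(3, B(-3, 5)) = -10538*3 = -5269*6 = -31614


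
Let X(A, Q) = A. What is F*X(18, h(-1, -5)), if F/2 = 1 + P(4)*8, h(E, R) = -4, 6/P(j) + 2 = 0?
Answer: -828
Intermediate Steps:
P(j) = -3 (P(j) = 6/(-2 + 0) = 6/(-2) = 6*(-1/2) = -3)
F = -46 (F = 2*(1 - 3*8) = 2*(1 - 24) = 2*(-23) = -46)
F*X(18, h(-1, -5)) = -46*18 = -828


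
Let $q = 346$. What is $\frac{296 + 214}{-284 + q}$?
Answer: $\frac{255}{31} \approx 8.2258$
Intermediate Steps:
$\frac{296 + 214}{-284 + q} = \frac{296 + 214}{-284 + 346} = \frac{510}{62} = 510 \cdot \frac{1}{62} = \frac{255}{31}$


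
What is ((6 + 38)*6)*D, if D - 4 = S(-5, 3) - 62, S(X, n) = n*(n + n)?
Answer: -10560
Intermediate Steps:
S(X, n) = 2*n² (S(X, n) = n*(2*n) = 2*n²)
D = -40 (D = 4 + (2*3² - 62) = 4 + (2*9 - 62) = 4 + (18 - 62) = 4 - 44 = -40)
((6 + 38)*6)*D = ((6 + 38)*6)*(-40) = (44*6)*(-40) = 264*(-40) = -10560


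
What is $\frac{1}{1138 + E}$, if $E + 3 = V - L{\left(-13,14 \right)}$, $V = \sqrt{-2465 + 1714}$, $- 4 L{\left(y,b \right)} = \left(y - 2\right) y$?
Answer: $\frac{18940}{22432241} - \frac{16 i \sqrt{751}}{22432241} \approx 0.00084432 - 1.9546 \cdot 10^{-5} i$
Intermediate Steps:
$L{\left(y,b \right)} = - \frac{y \left(-2 + y\right)}{4}$ ($L{\left(y,b \right)} = - \frac{\left(y - 2\right) y}{4} = - \frac{\left(-2 + y\right) y}{4} = - \frac{y \left(-2 + y\right)}{4}$)
$V = i \sqrt{751}$ ($V = \sqrt{-751} = i \sqrt{751} \approx 27.404 i$)
$E = \frac{183}{4} + i \sqrt{751}$ ($E = -3 - \left(- i \sqrt{751} + \frac{1}{4} \left(-13\right) \left(2 - -13\right)\right) = -3 - \left(- i \sqrt{751} + \frac{1}{4} \left(-13\right) \left(2 + 13\right)\right) = -3 - \left(- i \sqrt{751} + \frac{1}{4} \left(-13\right) 15\right) = -3 + \left(i \sqrt{751} - - \frac{195}{4}\right) = -3 + \left(i \sqrt{751} + \frac{195}{4}\right) = -3 + \left(\frac{195}{4} + i \sqrt{751}\right) = \frac{183}{4} + i \sqrt{751} \approx 45.75 + 27.404 i$)
$\frac{1}{1138 + E} = \frac{1}{1138 + \left(\frac{183}{4} + i \sqrt{751}\right)} = \frac{1}{\frac{4735}{4} + i \sqrt{751}}$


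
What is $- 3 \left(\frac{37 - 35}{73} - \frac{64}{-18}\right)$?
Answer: $- \frac{2354}{219} \approx -10.749$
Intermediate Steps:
$- 3 \left(\frac{37 - 35}{73} - \frac{64}{-18}\right) = - 3 \left(\left(37 - 35\right) \frac{1}{73} - - \frac{32}{9}\right) = - 3 \left(2 \cdot \frac{1}{73} + \frac{32}{9}\right) = - 3 \left(\frac{2}{73} + \frac{32}{9}\right) = \left(-3\right) \frac{2354}{657} = - \frac{2354}{219}$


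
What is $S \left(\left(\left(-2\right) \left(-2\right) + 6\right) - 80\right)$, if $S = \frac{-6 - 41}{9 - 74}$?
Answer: $- \frac{658}{13} \approx -50.615$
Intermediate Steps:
$S = \frac{47}{65}$ ($S = - \frac{47}{-65} = \left(-47\right) \left(- \frac{1}{65}\right) = \frac{47}{65} \approx 0.72308$)
$S \left(\left(\left(-2\right) \left(-2\right) + 6\right) - 80\right) = \frac{47 \left(\left(\left(-2\right) \left(-2\right) + 6\right) - 80\right)}{65} = \frac{47 \left(\left(4 + 6\right) - 80\right)}{65} = \frac{47 \left(10 - 80\right)}{65} = \frac{47}{65} \left(-70\right) = - \frac{658}{13}$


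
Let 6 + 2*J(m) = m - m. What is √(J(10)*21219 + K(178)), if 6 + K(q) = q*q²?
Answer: √5576089 ≈ 2361.4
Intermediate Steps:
K(q) = -6 + q³ (K(q) = -6 + q*q² = -6 + q³)
J(m) = -3 (J(m) = -3 + (m - m)/2 = -3 + (½)*0 = -3 + 0 = -3)
√(J(10)*21219 + K(178)) = √(-3*21219 + (-6 + 178³)) = √(-63657 + (-6 + 5639752)) = √(-63657 + 5639746) = √5576089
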